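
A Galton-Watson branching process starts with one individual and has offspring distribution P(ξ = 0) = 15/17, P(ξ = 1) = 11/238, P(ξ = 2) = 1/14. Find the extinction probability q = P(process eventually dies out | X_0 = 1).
q = 1

Mean offspring μ = 0·15/17 + 1·11/238 + 2·1/14 = 45/238 ≤ 1. For μ ≤ 1 with offspring not concentrated at 1, the Galton-Watson process goes extinct almost surely, so q = 1.
(Algebraic check: The pgf is f(s) = 15/17 + 11/238·s + 1/14·s². The extinction probability q is the smallest fixed point of f in [0, 1]. Setting s = f(s):
  1/14·s² + (11/238 − 1)·s + 15/17 = 0
  1/14·s² − (15/17 + 1/14)·s + 15/17 = 0
which factors as (s − 1)·(1/14·s − 15/17) = 0, giving roots s = 1 and s = (15/17)/(1/14) = 210/17. Since 210/17 ≥ 1, the smallest root in [0, 1] is s = 1.)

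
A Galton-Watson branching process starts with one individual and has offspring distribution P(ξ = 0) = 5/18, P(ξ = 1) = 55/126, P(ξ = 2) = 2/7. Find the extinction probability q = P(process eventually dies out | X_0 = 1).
q = 35/36

The pgf is f(s) = 5/18 + 55/126·s + 2/7·s². The extinction probability q is the smallest fixed point of f in [0, 1]. Setting s = f(s):
  2/7·s² + (55/126 − 1)·s + 5/18 = 0
  2/7·s² − (5/18 + 2/7)·s + 5/18 = 0
which factors as (s − 1)·(2/7·s − 5/18) = 0, giving roots s = 1 and s = (5/18)/(2/7) = 35/36.
Mean offspring μ = 55/126 + 2·2/7 = 127/126 > 1 (supercritical), so q < 1. The extinction probability is the smaller root: q = (5/18)/(2/7) = 35/36.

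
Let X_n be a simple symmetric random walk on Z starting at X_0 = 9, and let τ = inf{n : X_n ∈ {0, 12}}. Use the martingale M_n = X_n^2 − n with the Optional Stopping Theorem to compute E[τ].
E[τ] = 27

M_n = X_n^2 − n is a martingale (since E[X_{n+1}^2 | F_n] = X_n^2 + 1). By OST (τ has finite mean in a bounded region), E[M_τ] = E[M_0] = X_0^2 − 0 = 9^2 = 81. Also E[M_τ] = E[X_τ^2] − E[τ]. The walk exits at 0 or 12, with P(hit 12 first) = 9/12, so E[X_τ^2] = 12^2 · 9/12 + 0 = 108. Thus E[τ] = E[X_τ^2] − E[M_τ] = 108 − 81 = 27 = 9(12 − 9) = 27.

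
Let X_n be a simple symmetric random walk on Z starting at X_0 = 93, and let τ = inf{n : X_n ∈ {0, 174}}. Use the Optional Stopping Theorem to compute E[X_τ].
E[X_τ] = 93

X_n is a martingale and τ is a bounded-mean stopping time (indeed τ is finite a.s. with bounded expectation since the walk is in a bounded region). By the OST, E[X_τ] = E[X_0] = 93. Equivalently: E[X_τ] = 174 · P(hit 174 first) + 0 · P(hit 0 first) = 174 · (93/174) = 93.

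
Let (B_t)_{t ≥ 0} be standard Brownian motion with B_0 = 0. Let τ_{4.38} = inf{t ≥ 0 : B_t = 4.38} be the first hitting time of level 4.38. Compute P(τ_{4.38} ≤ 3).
P(τ_{4.38} ≤ 3) = 2(1 − Φ(4.38/√3)) = 2(1 − Φ(2.5288)) ≈ 0.0114

By the reflection principle for standard BM, P(τ_b ≤ t) = 2 · P(B_t ≥ b). Since B_t ~ N(0, t), P(B_t ≥ 4.38) = 1 − Φ(4.38/√t) = 1 − Φ(4.38/√3) = 1 − Φ(2.5288) ≈ 0.00572. Doubling: P(τ_{4.38} ≤ 3) ≈ 2 · 0.00572 = 0.01144 ≈ 0.0114.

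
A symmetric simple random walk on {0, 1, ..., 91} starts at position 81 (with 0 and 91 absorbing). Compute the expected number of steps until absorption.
E[τ | X_0 = 81] = 810

Let v_k = E[τ | X_0 = k]. Boundary: v_0 = v_91 = 0. Recurrence: v_k = 1 + (v_{k-1} + v_{k+1})/2 for 1 ≤ k ≤ 90. The particular solution to v_k − (v_{k-1} + v_{k+1})/2 = 1 is v_k = −k^2. Adding homogeneous solution A + B k and matching boundaries gives v_k = k (91 − k). Substituting k = 81: v_81 = 81 · 10 = 810.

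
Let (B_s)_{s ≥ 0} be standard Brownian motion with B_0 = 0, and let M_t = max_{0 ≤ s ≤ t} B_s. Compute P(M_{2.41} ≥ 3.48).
P(M_{2.41} ≥ 3.48) = 2·P(B_{2.41} ≥ 3.48) = 2(1 − Φ(3.48/√2.41)) ≈ 0.0250

By the reflection principle for Brownian motion, P(M_t ≥ a) = 2 · P(B_t ≥ a) for a ≥ 0. Since B_t ~ N(0, t), P(B_t ≥ 3.48) = 1 − Φ(3.48/√t) = 1 − Φ(3.48/√2.41) = 1 − Φ(2.2417). So
  P(M_{2.41} ≥ 3.48) = 2(1 − Φ(2.2417)) ≈ 0.0250.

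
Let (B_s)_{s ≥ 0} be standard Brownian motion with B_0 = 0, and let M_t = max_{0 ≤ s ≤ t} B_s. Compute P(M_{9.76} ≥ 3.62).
P(M_{9.76} ≥ 3.62) = 2·P(B_{9.76} ≥ 3.62) = 2(1 − Φ(3.62/√9.76)) ≈ 0.2466

By the reflection principle for Brownian motion, P(M_t ≥ a) = 2 · P(B_t ≥ a) for a ≥ 0. Since B_t ~ N(0, t), P(B_t ≥ 3.62) = 1 − Φ(3.62/√t) = 1 − Φ(3.62/√9.76) = 1 − Φ(1.1587). So
  P(M_{9.76} ≥ 3.62) = 2(1 − Φ(1.1587)) ≈ 0.2466.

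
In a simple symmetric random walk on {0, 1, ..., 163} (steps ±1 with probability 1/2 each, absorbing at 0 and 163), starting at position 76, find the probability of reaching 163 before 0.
P(hit 163 before 0) = 76/163

Let u_k = P(hit 163 before 0 | start at k). Then u_0 = 0, u_163 = 1, and u_k = u_{k-1}/2 + u_{k+1}/2 for 1 ≤ k ≤ 162. This harmonic recurrence is solved by u_k = k/163, giving u_76 = 76/163.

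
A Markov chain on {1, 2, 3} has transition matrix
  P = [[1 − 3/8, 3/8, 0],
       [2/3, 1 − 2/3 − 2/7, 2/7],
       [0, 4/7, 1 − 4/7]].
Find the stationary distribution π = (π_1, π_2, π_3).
π = (32/59, 18/59, 9/59)

This is a birth-death chain on three states, which satisfies detailed balance: π_1 · P_{12} = π_2 · P_{21} and π_2 · P_{23} = π_3 · P_{32}.
From π_1 · 3/8 = π_2 · 2/3: π_2/π_1 = (3/8)/(2/3) = 9/16.
From π_2 · 2/7 = π_3 · 4/7: π_3/π_2 = (2/7)/(4/7) = 1/2.
Take π_1 proportional to 1; then unnormalized π = (1, 9/16, 9/32). Normalize by dividing by the sum 59/32:
  π = (32/59, 18/59, 9/59).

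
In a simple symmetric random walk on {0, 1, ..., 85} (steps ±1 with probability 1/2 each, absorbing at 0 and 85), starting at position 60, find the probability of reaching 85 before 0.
P(hit 85 before 0) = 60/85 = 12/17

Let u_k = P(hit 85 before 0 | start at k). Then u_0 = 0, u_85 = 1, and u_k = u_{k-1}/2 + u_{k+1}/2 for 1 ≤ k ≤ 84. This harmonic recurrence is solved by u_k = k/85, giving u_60 = 60/85 = 12/17.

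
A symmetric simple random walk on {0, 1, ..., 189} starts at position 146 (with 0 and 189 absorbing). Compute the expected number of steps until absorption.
E[τ | X_0 = 146] = 6278

Let v_k = E[τ | X_0 = k]. Boundary: v_0 = v_189 = 0. Recurrence: v_k = 1 + (v_{k-1} + v_{k+1})/2 for 1 ≤ k ≤ 188. The particular solution to v_k − (v_{k-1} + v_{k+1})/2 = 1 is v_k = −k^2. Adding homogeneous solution A + B k and matching boundaries gives v_k = k (189 − k). Substituting k = 146: v_146 = 146 · 43 = 6278.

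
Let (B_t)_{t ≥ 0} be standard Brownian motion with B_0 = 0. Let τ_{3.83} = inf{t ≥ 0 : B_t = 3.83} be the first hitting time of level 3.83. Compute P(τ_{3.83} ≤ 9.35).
P(τ_{3.83} ≤ 9.35) = 2(1 − Φ(3.83/√9.35)) = 2(1 − Φ(1.2525)) ≈ 0.2104

By the reflection principle for standard BM, P(τ_b ≤ t) = 2 · P(B_t ≥ b). Since B_t ~ N(0, t), P(B_t ≥ 3.83) = 1 − Φ(3.83/√t) = 1 − Φ(3.83/√9.35) = 1 − Φ(1.2525) ≈ 0.10519. Doubling: P(τ_{3.83} ≤ 9.35) ≈ 2 · 0.10519 = 0.21038 ≈ 0.2104.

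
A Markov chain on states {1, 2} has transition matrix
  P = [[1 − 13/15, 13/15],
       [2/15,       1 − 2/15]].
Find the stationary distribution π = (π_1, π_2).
π_1 = 2/15, π_2 = 13/15

Solve πP = π with π_1 + π_2 = 1. From πP = π: π_1 · (1 − 13/15) + π_2 · 2/15 = π_1 ⇒ π_2 · 2/15 = π_1 · 13/15 ⇒ π_2/π_1 = (13/15)/(2/15) = 13/2. Together with π_1 + π_2 = 1:
  π_1 = (2/15)/(13/15 + 2/15) = (2/15)/(1) = 2/15,
  π_2 = (13/15)/(13/15 + 2/15) = (13/15)/(1) = 13/15.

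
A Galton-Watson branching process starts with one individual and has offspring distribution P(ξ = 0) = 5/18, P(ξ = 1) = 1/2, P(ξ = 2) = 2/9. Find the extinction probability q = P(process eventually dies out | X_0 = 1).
q = 1

Mean offspring μ = 0·5/18 + 1·1/2 + 2·2/9 = 17/18 ≤ 1. For μ ≤ 1 with offspring not concentrated at 1, the Galton-Watson process goes extinct almost surely, so q = 1.
(Algebraic check: The pgf is f(s) = 5/18 + 1/2·s + 2/9·s². The extinction probability q is the smallest fixed point of f in [0, 1]. Setting s = f(s):
  2/9·s² + (1/2 − 1)·s + 5/18 = 0
  2/9·s² − (5/18 + 2/9)·s + 5/18 = 0
which factors as (s − 1)·(2/9·s − 5/18) = 0, giving roots s = 1 and s = (5/18)/(2/9) = 5/4. Since 5/4 ≥ 1, the smallest root in [0, 1] is s = 1.)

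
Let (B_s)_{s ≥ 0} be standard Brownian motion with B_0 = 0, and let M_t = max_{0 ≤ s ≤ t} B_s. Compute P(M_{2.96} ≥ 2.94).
P(M_{2.96} ≥ 2.94) = 2·P(B_{2.96} ≥ 2.94) = 2(1 − Φ(2.94/√2.96)) ≈ 0.0875

By the reflection principle for Brownian motion, P(M_t ≥ a) = 2 · P(B_t ≥ a) for a ≥ 0. Since B_t ~ N(0, t), P(B_t ≥ 2.94) = 1 − Φ(2.94/√t) = 1 − Φ(2.94/√2.96) = 1 − Φ(1.7088). So
  P(M_{2.96} ≥ 2.94) = 2(1 − Φ(1.7088)) ≈ 0.0875.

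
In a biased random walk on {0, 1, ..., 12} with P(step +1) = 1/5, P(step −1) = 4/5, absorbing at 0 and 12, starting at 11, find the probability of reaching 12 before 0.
P(hit 12 before 0) = (1 − (4)^11) / (1 − (4)^12) = 1398101/5592405

Let u_k denote P(reach 12 before 0 | start at k). Boundary: u_0 = 0, u_12 = 1. Recurrence: u_k = 1/5·u_{k+1} + 4/5·u_{k-1} for 1 ≤ k ≤ 11. Try u_k = A + B·r^k with r = q/p = (4/5)/(1/5) = 4. Substitution satisfies the recurrence; boundary conditions give:
  u_k = (1 − r^k) / (1 − r^N) = (1 − (4)^11) / (1 − (4)^12) = 1398101/5592405.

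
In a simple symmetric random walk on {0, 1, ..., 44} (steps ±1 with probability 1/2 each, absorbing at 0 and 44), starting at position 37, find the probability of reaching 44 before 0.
P(hit 44 before 0) = 37/44

Let u_k = P(hit 44 before 0 | start at k). Then u_0 = 0, u_44 = 1, and u_k = u_{k-1}/2 + u_{k+1}/2 for 1 ≤ k ≤ 43. This harmonic recurrence is solved by u_k = k/44, giving u_37 = 37/44.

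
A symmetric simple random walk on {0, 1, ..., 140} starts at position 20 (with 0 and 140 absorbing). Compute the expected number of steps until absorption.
E[τ | X_0 = 20] = 2400

Let v_k = E[τ | X_0 = k]. Boundary: v_0 = v_140 = 0. Recurrence: v_k = 1 + (v_{k-1} + v_{k+1})/2 for 1 ≤ k ≤ 139. The particular solution to v_k − (v_{k-1} + v_{k+1})/2 = 1 is v_k = −k^2. Adding homogeneous solution A + B k and matching boundaries gives v_k = k (140 − k). Substituting k = 20: v_20 = 20 · 120 = 2400.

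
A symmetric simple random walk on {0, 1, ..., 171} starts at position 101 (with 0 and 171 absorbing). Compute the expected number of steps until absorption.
E[τ | X_0 = 101] = 7070

Let v_k = E[τ | X_0 = k]. Boundary: v_0 = v_171 = 0. Recurrence: v_k = 1 + (v_{k-1} + v_{k+1})/2 for 1 ≤ k ≤ 170. The particular solution to v_k − (v_{k-1} + v_{k+1})/2 = 1 is v_k = −k^2. Adding homogeneous solution A + B k and matching boundaries gives v_k = k (171 − k). Substituting k = 101: v_101 = 101 · 70 = 7070.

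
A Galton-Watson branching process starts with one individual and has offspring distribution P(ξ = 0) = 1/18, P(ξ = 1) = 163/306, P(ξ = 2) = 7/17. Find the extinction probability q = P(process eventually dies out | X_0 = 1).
q = 17/126

The pgf is f(s) = 1/18 + 163/306·s + 7/17·s². The extinction probability q is the smallest fixed point of f in [0, 1]. Setting s = f(s):
  7/17·s² + (163/306 − 1)·s + 1/18 = 0
  7/17·s² − (1/18 + 7/17)·s + 1/18 = 0
which factors as (s − 1)·(7/17·s − 1/18) = 0, giving roots s = 1 and s = (1/18)/(7/17) = 17/126.
Mean offspring μ = 163/306 + 2·7/17 = 415/306 > 1 (supercritical), so q < 1. The extinction probability is the smaller root: q = (1/18)/(7/17) = 17/126.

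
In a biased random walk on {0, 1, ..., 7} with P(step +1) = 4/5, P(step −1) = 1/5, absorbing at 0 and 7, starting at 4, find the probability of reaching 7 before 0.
P(hit 7 before 0) = (1 − (1/4)^4) / (1 − (1/4)^7) = 5440/5461

Let u_k denote P(reach 7 before 0 | start at k). Boundary: u_0 = 0, u_7 = 1. Recurrence: u_k = 4/5·u_{k+1} + 1/5·u_{k-1} for 1 ≤ k ≤ 6. Try u_k = A + B·r^k with r = q/p = (1/5)/(4/5) = 1/4. Substitution satisfies the recurrence; boundary conditions give:
  u_k = (1 − r^k) / (1 − r^N) = (1 − (1/4)^4) / (1 − (1/4)^7) = 5440/5461.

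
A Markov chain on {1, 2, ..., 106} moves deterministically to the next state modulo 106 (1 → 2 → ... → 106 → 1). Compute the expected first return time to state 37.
E[T_37 | X_0 = 37] = 106

The chain cycles deterministically, so starting at state 37 it returns in exactly 106 steps. Equivalently, the stationary distribution is uniform π_j = 1/106 for every state j, so by Kac's formula E[T_37] = 1/π_37 = 106.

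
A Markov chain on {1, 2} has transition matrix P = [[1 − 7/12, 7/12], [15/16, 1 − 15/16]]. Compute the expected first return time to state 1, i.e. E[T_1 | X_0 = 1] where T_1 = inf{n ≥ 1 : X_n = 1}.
E[T_1 | X_0 = 1] = 1/π_1 = 73/45

For an irreducible recurrent Markov chain with stationary distribution π, E[T_i | X_0 = i] = 1/π_i (Kac's formula). Here π_1 = (15/16)/(7/12 + 15/16) = (15/16)/(73/48) = 45/73, so E[T_1 | X_0 = 1] = 1/π_1 = (7/12 + 15/16)/(15/16) = (73/48)/(15/16) = 73/45.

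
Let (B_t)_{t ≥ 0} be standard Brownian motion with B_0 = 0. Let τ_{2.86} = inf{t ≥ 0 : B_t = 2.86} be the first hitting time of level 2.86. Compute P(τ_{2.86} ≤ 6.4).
P(τ_{2.86} ≤ 6.4) = 2(1 − Φ(2.86/√6.4)) = 2(1 − Φ(1.1305)) ≈ 0.2583

By the reflection principle for standard BM, P(τ_b ≤ t) = 2 · P(B_t ≥ b). Since B_t ~ N(0, t), P(B_t ≥ 2.86) = 1 − Φ(2.86/√t) = 1 − Φ(2.86/√6.4) = 1 − Φ(1.1305) ≈ 0.12913. Doubling: P(τ_{2.86} ≤ 6.4) ≈ 2 · 0.12913 = 0.25826 ≈ 0.2583.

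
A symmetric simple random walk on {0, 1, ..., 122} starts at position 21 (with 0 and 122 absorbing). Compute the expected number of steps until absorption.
E[τ | X_0 = 21] = 2121

Let v_k = E[τ | X_0 = k]. Boundary: v_0 = v_122 = 0. Recurrence: v_k = 1 + (v_{k-1} + v_{k+1})/2 for 1 ≤ k ≤ 121. The particular solution to v_k − (v_{k-1} + v_{k+1})/2 = 1 is v_k = −k^2. Adding homogeneous solution A + B k and matching boundaries gives v_k = k (122 − k). Substituting k = 21: v_21 = 21 · 101 = 2121.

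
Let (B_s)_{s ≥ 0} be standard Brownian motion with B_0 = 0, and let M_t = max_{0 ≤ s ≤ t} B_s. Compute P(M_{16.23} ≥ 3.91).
P(M_{16.23} ≥ 3.91) = 2·P(B_{16.23} ≥ 3.91) = 2(1 − Φ(3.91/√16.23)) ≈ 0.3318

By the reflection principle for Brownian motion, P(M_t ≥ a) = 2 · P(B_t ≥ a) for a ≥ 0. Since B_t ~ N(0, t), P(B_t ≥ 3.91) = 1 − Φ(3.91/√t) = 1 − Φ(3.91/√16.23) = 1 − Φ(0.9705). So
  P(M_{16.23} ≥ 3.91) = 2(1 − Φ(0.9705)) ≈ 0.3318.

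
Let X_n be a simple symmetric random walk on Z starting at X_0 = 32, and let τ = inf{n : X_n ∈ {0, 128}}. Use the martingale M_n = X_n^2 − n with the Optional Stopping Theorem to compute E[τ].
E[τ] = 3072

M_n = X_n^2 − n is a martingale (since E[X_{n+1}^2 | F_n] = X_n^2 + 1). By OST (τ has finite mean in a bounded region), E[M_τ] = E[M_0] = X_0^2 − 0 = 32^2 = 1024. Also E[M_τ] = E[X_τ^2] − E[τ]. The walk exits at 0 or 128, with P(hit 128 first) = 32/128, so E[X_τ^2] = 128^2 · 32/128 + 0 = 4096. Thus E[τ] = E[X_τ^2] − E[M_τ] = 4096 − 1024 = 3072 = 32(128 − 32) = 3072.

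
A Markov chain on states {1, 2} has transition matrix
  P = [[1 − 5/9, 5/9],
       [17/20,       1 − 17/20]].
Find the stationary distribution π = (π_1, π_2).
π_1 = 153/253, π_2 = 100/253

Solve πP = π with π_1 + π_2 = 1. From πP = π: π_1 · (1 − 5/9) + π_2 · 17/20 = π_1 ⇒ π_2 · 17/20 = π_1 · 5/9 ⇒ π_2/π_1 = (5/9)/(17/20) = 100/153. Together with π_1 + π_2 = 1:
  π_1 = (17/20)/(5/9 + 17/20) = (17/20)/(253/180) = 153/253,
  π_2 = (5/9)/(5/9 + 17/20) = (5/9)/(253/180) = 100/253.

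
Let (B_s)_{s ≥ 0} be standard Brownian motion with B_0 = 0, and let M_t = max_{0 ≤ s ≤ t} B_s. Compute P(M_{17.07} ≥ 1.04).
P(M_{17.07} ≥ 1.04) = 2·P(B_{17.07} ≥ 1.04) = 2(1 − Φ(1.04/√17.07)) ≈ 0.8013

By the reflection principle for Brownian motion, P(M_t ≥ a) = 2 · P(B_t ≥ a) for a ≥ 0. Since B_t ~ N(0, t), P(B_t ≥ 1.04) = 1 − Φ(1.04/√t) = 1 − Φ(1.04/√17.07) = 1 − Φ(0.2517). So
  P(M_{17.07} ≥ 1.04) = 2(1 − Φ(0.2517)) ≈ 0.8013.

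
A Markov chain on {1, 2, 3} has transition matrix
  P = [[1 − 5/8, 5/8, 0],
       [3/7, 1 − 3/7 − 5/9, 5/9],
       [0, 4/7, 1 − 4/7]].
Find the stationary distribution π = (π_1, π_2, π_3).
π = (864/3349, 1260/3349, 1225/3349)

This is a birth-death chain on three states, which satisfies detailed balance: π_1 · P_{12} = π_2 · P_{21} and π_2 · P_{23} = π_3 · P_{32}.
From π_1 · 5/8 = π_2 · 3/7: π_2/π_1 = (5/8)/(3/7) = 35/24.
From π_2 · 5/9 = π_3 · 4/7: π_3/π_2 = (5/9)/(4/7) = 35/36.
Take π_1 proportional to 1; then unnormalized π = (1, 35/24, 1225/864). Normalize by dividing by the sum 3349/864:
  π = (864/3349, 1260/3349, 1225/3349).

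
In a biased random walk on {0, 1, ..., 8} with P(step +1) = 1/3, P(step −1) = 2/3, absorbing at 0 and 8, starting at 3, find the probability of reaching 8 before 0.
P(hit 8 before 0) = (1 − (2)^3) / (1 − (2)^8) = 7/255

Let u_k denote P(reach 8 before 0 | start at k). Boundary: u_0 = 0, u_8 = 1. Recurrence: u_k = 1/3·u_{k+1} + 2/3·u_{k-1} for 1 ≤ k ≤ 7. Try u_k = A + B·r^k with r = q/p = (2/3)/(1/3) = 2. Substitution satisfies the recurrence; boundary conditions give:
  u_k = (1 − r^k) / (1 − r^N) = (1 − (2)^3) / (1 − (2)^8) = 7/255.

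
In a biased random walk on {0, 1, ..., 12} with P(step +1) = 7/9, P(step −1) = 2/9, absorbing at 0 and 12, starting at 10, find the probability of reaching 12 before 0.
P(hit 12 before 0) = (1 − (2/7)^10) / (1 − (2/7)^12) = 307583045/307584069

Let u_k denote P(reach 12 before 0 | start at k). Boundary: u_0 = 0, u_12 = 1. Recurrence: u_k = 7/9·u_{k+1} + 2/9·u_{k-1} for 1 ≤ k ≤ 11. Try u_k = A + B·r^k with r = q/p = (2/9)/(7/9) = 2/7. Substitution satisfies the recurrence; boundary conditions give:
  u_k = (1 − r^k) / (1 − r^N) = (1 − (2/7)^10) / (1 − (2/7)^12) = 307583045/307584069.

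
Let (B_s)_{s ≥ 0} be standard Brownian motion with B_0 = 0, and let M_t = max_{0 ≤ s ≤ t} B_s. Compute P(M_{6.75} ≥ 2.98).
P(M_{6.75} ≥ 2.98) = 2·P(B_{6.75} ≥ 2.98) = 2(1 − Φ(2.98/√6.75)) ≈ 0.2514

By the reflection principle for Brownian motion, P(M_t ≥ a) = 2 · P(B_t ≥ a) for a ≥ 0. Since B_t ~ N(0, t), P(B_t ≥ 2.98) = 1 − Φ(2.98/√t) = 1 − Φ(2.98/√6.75) = 1 − Φ(1.1470). So
  P(M_{6.75} ≥ 2.98) = 2(1 − Φ(1.1470)) ≈ 0.2514.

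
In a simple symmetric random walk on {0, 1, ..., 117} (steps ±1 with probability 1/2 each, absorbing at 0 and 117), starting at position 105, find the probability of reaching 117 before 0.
P(hit 117 before 0) = 105/117 = 35/39

Let u_k = P(hit 117 before 0 | start at k). Then u_0 = 0, u_117 = 1, and u_k = u_{k-1}/2 + u_{k+1}/2 for 1 ≤ k ≤ 116. This harmonic recurrence is solved by u_k = k/117, giving u_105 = 105/117 = 35/39.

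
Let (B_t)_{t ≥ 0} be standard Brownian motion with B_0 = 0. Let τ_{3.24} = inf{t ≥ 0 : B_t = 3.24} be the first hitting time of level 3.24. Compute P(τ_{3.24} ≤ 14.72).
P(τ_{3.24} ≤ 14.72) = 2(1 − Φ(3.24/√14.72)) = 2(1 − Φ(0.8445)) ≈ 0.3984

By the reflection principle for standard BM, P(τ_b ≤ t) = 2 · P(B_t ≥ b). Since B_t ~ N(0, t), P(B_t ≥ 3.24) = 1 − Φ(3.24/√t) = 1 − Φ(3.24/√14.72) = 1 − Φ(0.8445) ≈ 0.19920. Doubling: P(τ_{3.24} ≤ 14.72) ≈ 2 · 0.19920 = 0.39840 ≈ 0.3984.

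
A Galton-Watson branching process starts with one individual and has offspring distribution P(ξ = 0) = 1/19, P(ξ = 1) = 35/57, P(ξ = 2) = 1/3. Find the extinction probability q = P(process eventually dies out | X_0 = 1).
q = 3/19

The pgf is f(s) = 1/19 + 35/57·s + 1/3·s². The extinction probability q is the smallest fixed point of f in [0, 1]. Setting s = f(s):
  1/3·s² + (35/57 − 1)·s + 1/19 = 0
  1/3·s² − (1/19 + 1/3)·s + 1/19 = 0
which factors as (s − 1)·(1/3·s − 1/19) = 0, giving roots s = 1 and s = (1/19)/(1/3) = 3/19.
Mean offspring μ = 35/57 + 2·1/3 = 73/57 > 1 (supercritical), so q < 1. The extinction probability is the smaller root: q = (1/19)/(1/3) = 3/19.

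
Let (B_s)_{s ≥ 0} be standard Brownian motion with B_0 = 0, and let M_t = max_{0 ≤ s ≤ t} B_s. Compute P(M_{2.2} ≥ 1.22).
P(M_{2.2} ≥ 1.22) = 2·P(B_{2.2} ≥ 1.22) = 2(1 − Φ(1.22/√2.2)) ≈ 0.4108

By the reflection principle for Brownian motion, P(M_t ≥ a) = 2 · P(B_t ≥ a) for a ≥ 0. Since B_t ~ N(0, t), P(B_t ≥ 1.22) = 1 − Φ(1.22/√t) = 1 − Φ(1.22/√2.2) = 1 − Φ(0.8225). So
  P(M_{2.2} ≥ 1.22) = 2(1 − Φ(0.8225)) ≈ 0.4108.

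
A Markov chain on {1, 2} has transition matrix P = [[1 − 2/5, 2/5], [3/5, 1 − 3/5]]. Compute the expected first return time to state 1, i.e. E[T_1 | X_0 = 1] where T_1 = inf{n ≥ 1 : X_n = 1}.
E[T_1 | X_0 = 1] = 1/π_1 = 5/3

For an irreducible recurrent Markov chain with stationary distribution π, E[T_i | X_0 = i] = 1/π_i (Kac's formula). Here π_1 = (3/5)/(2/5 + 3/5) = (3/5)/(1) = 3/5, so E[T_1 | X_0 = 1] = 1/π_1 = (2/5 + 3/5)/(3/5) = (1)/(3/5) = 5/3.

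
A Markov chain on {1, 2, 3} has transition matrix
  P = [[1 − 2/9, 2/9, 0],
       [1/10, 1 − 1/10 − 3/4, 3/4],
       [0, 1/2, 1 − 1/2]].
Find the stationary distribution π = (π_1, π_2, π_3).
π = (9/59, 20/59, 30/59)

This is a birth-death chain on three states, which satisfies detailed balance: π_1 · P_{12} = π_2 · P_{21} and π_2 · P_{23} = π_3 · P_{32}.
From π_1 · 2/9 = π_2 · 1/10: π_2/π_1 = (2/9)/(1/10) = 20/9.
From π_2 · 3/4 = π_3 · 1/2: π_3/π_2 = (3/4)/(1/2) = 3/2.
Take π_1 proportional to 1; then unnormalized π = (1, 20/9, 10/3). Normalize by dividing by the sum 59/9:
  π = (9/59, 20/59, 30/59).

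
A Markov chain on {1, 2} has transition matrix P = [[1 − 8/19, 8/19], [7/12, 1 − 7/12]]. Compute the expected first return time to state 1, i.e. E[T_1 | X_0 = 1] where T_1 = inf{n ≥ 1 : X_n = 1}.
E[T_1 | X_0 = 1] = 1/π_1 = 229/133

For an irreducible recurrent Markov chain with stationary distribution π, E[T_i | X_0 = i] = 1/π_i (Kac's formula). Here π_1 = (7/12)/(8/19 + 7/12) = (7/12)/(229/228) = 133/229, so E[T_1 | X_0 = 1] = 1/π_1 = (8/19 + 7/12)/(7/12) = (229/228)/(7/12) = 229/133.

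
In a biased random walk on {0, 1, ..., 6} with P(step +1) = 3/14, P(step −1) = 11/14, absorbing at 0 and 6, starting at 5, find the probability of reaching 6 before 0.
P(hit 6 before 0) = (1 − (11/3)^5) / (1 − (11/3)^6) = 60303/221354

Let u_k denote P(reach 6 before 0 | start at k). Boundary: u_0 = 0, u_6 = 1. Recurrence: u_k = 3/14·u_{k+1} + 11/14·u_{k-1} for 1 ≤ k ≤ 5. Try u_k = A + B·r^k with r = q/p = (11/14)/(3/14) = 11/3. Substitution satisfies the recurrence; boundary conditions give:
  u_k = (1 − r^k) / (1 − r^N) = (1 − (11/3)^5) / (1 − (11/3)^6) = 60303/221354.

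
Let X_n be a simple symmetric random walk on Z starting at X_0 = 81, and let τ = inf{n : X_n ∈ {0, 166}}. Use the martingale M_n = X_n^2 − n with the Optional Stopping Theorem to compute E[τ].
E[τ] = 6885

M_n = X_n^2 − n is a martingale (since E[X_{n+1}^2 | F_n] = X_n^2 + 1). By OST (τ has finite mean in a bounded region), E[M_τ] = E[M_0] = X_0^2 − 0 = 81^2 = 6561. Also E[M_τ] = E[X_τ^2] − E[τ]. The walk exits at 0 or 166, with P(hit 166 first) = 81/166, so E[X_τ^2] = 166^2 · 81/166 + 0 = 13446. Thus E[τ] = E[X_τ^2] − E[M_τ] = 13446 − 6561 = 6885 = 81(166 − 81) = 6885.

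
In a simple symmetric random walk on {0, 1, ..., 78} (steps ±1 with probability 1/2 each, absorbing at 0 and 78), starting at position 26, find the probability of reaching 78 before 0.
P(hit 78 before 0) = 26/78 = 1/3

Let u_k = P(hit 78 before 0 | start at k). Then u_0 = 0, u_78 = 1, and u_k = u_{k-1}/2 + u_{k+1}/2 for 1 ≤ k ≤ 77. This harmonic recurrence is solved by u_k = k/78, giving u_26 = 26/78 = 1/3.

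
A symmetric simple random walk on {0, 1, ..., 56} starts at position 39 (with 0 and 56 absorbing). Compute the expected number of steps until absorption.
E[τ | X_0 = 39] = 663

Let v_k = E[τ | X_0 = k]. Boundary: v_0 = v_56 = 0. Recurrence: v_k = 1 + (v_{k-1} + v_{k+1})/2 for 1 ≤ k ≤ 55. The particular solution to v_k − (v_{k-1} + v_{k+1})/2 = 1 is v_k = −k^2. Adding homogeneous solution A + B k and matching boundaries gives v_k = k (56 − k). Substituting k = 39: v_39 = 39 · 17 = 663.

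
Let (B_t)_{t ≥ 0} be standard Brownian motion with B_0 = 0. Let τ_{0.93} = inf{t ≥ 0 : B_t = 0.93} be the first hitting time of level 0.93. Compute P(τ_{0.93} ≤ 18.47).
P(τ_{0.93} ≤ 18.47) = 2(1 − Φ(0.93/√18.47)) = 2(1 − Φ(0.2164)) ≈ 0.8287

By the reflection principle for standard BM, P(τ_b ≤ t) = 2 · P(B_t ≥ b). Since B_t ~ N(0, t), P(B_t ≥ 0.93) = 1 − Φ(0.93/√t) = 1 − Φ(0.93/√18.47) = 1 − Φ(0.2164) ≈ 0.41434. Doubling: P(τ_{0.93} ≤ 18.47) ≈ 2 · 0.41434 = 0.82868 ≈ 0.8287.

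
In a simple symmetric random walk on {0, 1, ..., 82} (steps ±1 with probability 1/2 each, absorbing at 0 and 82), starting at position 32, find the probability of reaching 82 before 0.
P(hit 82 before 0) = 32/82 = 16/41

Let u_k = P(hit 82 before 0 | start at k). Then u_0 = 0, u_82 = 1, and u_k = u_{k-1}/2 + u_{k+1}/2 for 1 ≤ k ≤ 81. This harmonic recurrence is solved by u_k = k/82, giving u_32 = 32/82 = 16/41.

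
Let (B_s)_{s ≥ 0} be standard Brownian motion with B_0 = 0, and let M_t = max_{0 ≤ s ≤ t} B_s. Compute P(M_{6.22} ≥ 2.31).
P(M_{6.22} ≥ 2.31) = 2·P(B_{6.22} ≥ 2.31) = 2(1 − Φ(2.31/√6.22)) ≈ 0.3543

By the reflection principle for Brownian motion, P(M_t ≥ a) = 2 · P(B_t ≥ a) for a ≥ 0. Since B_t ~ N(0, t), P(B_t ≥ 2.31) = 1 − Φ(2.31/√t) = 1 − Φ(2.31/√6.22) = 1 − Φ(0.9262). So
  P(M_{6.22} ≥ 2.31) = 2(1 − Φ(0.9262)) ≈ 0.3543.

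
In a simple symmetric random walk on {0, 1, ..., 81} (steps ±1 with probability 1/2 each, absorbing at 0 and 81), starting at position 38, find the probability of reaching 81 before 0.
P(hit 81 before 0) = 38/81

Let u_k = P(hit 81 before 0 | start at k). Then u_0 = 0, u_81 = 1, and u_k = u_{k-1}/2 + u_{k+1}/2 for 1 ≤ k ≤ 80. This harmonic recurrence is solved by u_k = k/81, giving u_38 = 38/81.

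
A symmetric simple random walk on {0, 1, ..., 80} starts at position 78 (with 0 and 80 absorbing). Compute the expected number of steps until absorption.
E[τ | X_0 = 78] = 156

Let v_k = E[τ | X_0 = k]. Boundary: v_0 = v_80 = 0. Recurrence: v_k = 1 + (v_{k-1} + v_{k+1})/2 for 1 ≤ k ≤ 79. The particular solution to v_k − (v_{k-1} + v_{k+1})/2 = 1 is v_k = −k^2. Adding homogeneous solution A + B k and matching boundaries gives v_k = k (80 − k). Substituting k = 78: v_78 = 78 · 2 = 156.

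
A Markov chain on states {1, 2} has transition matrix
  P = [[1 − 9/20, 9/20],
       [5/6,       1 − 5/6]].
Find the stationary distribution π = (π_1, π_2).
π_1 = 50/77, π_2 = 27/77

Solve πP = π with π_1 + π_2 = 1. From πP = π: π_1 · (1 − 9/20) + π_2 · 5/6 = π_1 ⇒ π_2 · 5/6 = π_1 · 9/20 ⇒ π_2/π_1 = (9/20)/(5/6) = 27/50. Together with π_1 + π_2 = 1:
  π_1 = (5/6)/(9/20 + 5/6) = (5/6)/(77/60) = 50/77,
  π_2 = (9/20)/(9/20 + 5/6) = (9/20)/(77/60) = 27/77.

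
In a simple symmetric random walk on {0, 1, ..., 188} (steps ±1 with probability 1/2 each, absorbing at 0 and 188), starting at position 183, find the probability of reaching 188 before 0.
P(hit 188 before 0) = 183/188

Let u_k = P(hit 188 before 0 | start at k). Then u_0 = 0, u_188 = 1, and u_k = u_{k-1}/2 + u_{k+1}/2 for 1 ≤ k ≤ 187. This harmonic recurrence is solved by u_k = k/188, giving u_183 = 183/188.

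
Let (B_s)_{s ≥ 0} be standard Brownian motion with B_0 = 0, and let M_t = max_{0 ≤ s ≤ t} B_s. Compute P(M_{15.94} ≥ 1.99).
P(M_{15.94} ≥ 1.99) = 2·P(B_{15.94} ≥ 1.99) = 2(1 − Φ(1.99/√15.94)) ≈ 0.6182

By the reflection principle for Brownian motion, P(M_t ≥ a) = 2 · P(B_t ≥ a) for a ≥ 0. Since B_t ~ N(0, t), P(B_t ≥ 1.99) = 1 − Φ(1.99/√t) = 1 − Φ(1.99/√15.94) = 1 − Φ(0.4984). So
  P(M_{15.94} ≥ 1.99) = 2(1 − Φ(0.4984)) ≈ 0.6182.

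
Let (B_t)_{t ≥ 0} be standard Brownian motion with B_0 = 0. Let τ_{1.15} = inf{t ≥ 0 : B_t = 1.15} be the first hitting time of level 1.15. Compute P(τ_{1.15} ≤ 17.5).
P(τ_{1.15} ≤ 17.5) = 2(1 − Φ(1.15/√17.5)) = 2(1 − Φ(0.2749)) ≈ 0.7834

By the reflection principle for standard BM, P(τ_b ≤ t) = 2 · P(B_t ≥ b). Since B_t ~ N(0, t), P(B_t ≥ 1.15) = 1 − Φ(1.15/√t) = 1 − Φ(1.15/√17.5) = 1 − Φ(0.2749) ≈ 0.39170. Doubling: P(τ_{1.15} ≤ 17.5) ≈ 2 · 0.39170 = 0.78340 ≈ 0.7834.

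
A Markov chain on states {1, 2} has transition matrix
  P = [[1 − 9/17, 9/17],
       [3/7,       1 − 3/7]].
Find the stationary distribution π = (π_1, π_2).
π_1 = 17/38, π_2 = 21/38

Solve πP = π with π_1 + π_2 = 1. From πP = π: π_1 · (1 − 9/17) + π_2 · 3/7 = π_1 ⇒ π_2 · 3/7 = π_1 · 9/17 ⇒ π_2/π_1 = (9/17)/(3/7) = 21/17. Together with π_1 + π_2 = 1:
  π_1 = (3/7)/(9/17 + 3/7) = (3/7)/(114/119) = 17/38,
  π_2 = (9/17)/(9/17 + 3/7) = (9/17)/(114/119) = 21/38.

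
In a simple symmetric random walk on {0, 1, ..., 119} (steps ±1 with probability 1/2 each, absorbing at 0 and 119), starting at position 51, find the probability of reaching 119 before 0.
P(hit 119 before 0) = 51/119 = 3/7

Let u_k = P(hit 119 before 0 | start at k). Then u_0 = 0, u_119 = 1, and u_k = u_{k-1}/2 + u_{k+1}/2 for 1 ≤ k ≤ 118. This harmonic recurrence is solved by u_k = k/119, giving u_51 = 51/119 = 3/7.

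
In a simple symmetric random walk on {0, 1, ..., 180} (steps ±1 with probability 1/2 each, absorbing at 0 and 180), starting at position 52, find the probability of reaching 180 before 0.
P(hit 180 before 0) = 52/180 = 13/45

Let u_k = P(hit 180 before 0 | start at k). Then u_0 = 0, u_180 = 1, and u_k = u_{k-1}/2 + u_{k+1}/2 for 1 ≤ k ≤ 179. This harmonic recurrence is solved by u_k = k/180, giving u_52 = 52/180 = 13/45.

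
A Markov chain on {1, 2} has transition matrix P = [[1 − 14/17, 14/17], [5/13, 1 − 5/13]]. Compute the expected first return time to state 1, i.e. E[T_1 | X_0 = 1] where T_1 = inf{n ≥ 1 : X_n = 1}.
E[T_1 | X_0 = 1] = 1/π_1 = 267/85

For an irreducible recurrent Markov chain with stationary distribution π, E[T_i | X_0 = i] = 1/π_i (Kac's formula). Here π_1 = (5/13)/(14/17 + 5/13) = (5/13)/(267/221) = 85/267, so E[T_1 | X_0 = 1] = 1/π_1 = (14/17 + 5/13)/(5/13) = (267/221)/(5/13) = 267/85.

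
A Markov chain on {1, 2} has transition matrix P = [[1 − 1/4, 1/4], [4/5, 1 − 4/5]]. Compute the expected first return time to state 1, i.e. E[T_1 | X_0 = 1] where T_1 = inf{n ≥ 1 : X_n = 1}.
E[T_1 | X_0 = 1] = 1/π_1 = 21/16

For an irreducible recurrent Markov chain with stationary distribution π, E[T_i | X_0 = i] = 1/π_i (Kac's formula). Here π_1 = (4/5)/(1/4 + 4/5) = (4/5)/(21/20) = 16/21, so E[T_1 | X_0 = 1] = 1/π_1 = (1/4 + 4/5)/(4/5) = (21/20)/(4/5) = 21/16.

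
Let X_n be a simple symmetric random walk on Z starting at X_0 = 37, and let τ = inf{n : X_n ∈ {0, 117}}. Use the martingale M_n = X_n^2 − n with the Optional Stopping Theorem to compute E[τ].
E[τ] = 2960

M_n = X_n^2 − n is a martingale (since E[X_{n+1}^2 | F_n] = X_n^2 + 1). By OST (τ has finite mean in a bounded region), E[M_τ] = E[M_0] = X_0^2 − 0 = 37^2 = 1369. Also E[M_τ] = E[X_τ^2] − E[τ]. The walk exits at 0 or 117, with P(hit 117 first) = 37/117, so E[X_τ^2] = 117^2 · 37/117 + 0 = 4329. Thus E[τ] = E[X_τ^2] − E[M_τ] = 4329 − 1369 = 2960 = 37(117 − 37) = 2960.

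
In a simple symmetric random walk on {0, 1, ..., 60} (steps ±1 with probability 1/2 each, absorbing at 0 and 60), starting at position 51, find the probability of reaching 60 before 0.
P(hit 60 before 0) = 51/60 = 17/20

Let u_k = P(hit 60 before 0 | start at k). Then u_0 = 0, u_60 = 1, and u_k = u_{k-1}/2 + u_{k+1}/2 for 1 ≤ k ≤ 59. This harmonic recurrence is solved by u_k = k/60, giving u_51 = 51/60 = 17/20.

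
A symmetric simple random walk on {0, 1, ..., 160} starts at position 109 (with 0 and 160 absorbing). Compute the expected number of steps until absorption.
E[τ | X_0 = 109] = 5559

Let v_k = E[τ | X_0 = k]. Boundary: v_0 = v_160 = 0. Recurrence: v_k = 1 + (v_{k-1} + v_{k+1})/2 for 1 ≤ k ≤ 159. The particular solution to v_k − (v_{k-1} + v_{k+1})/2 = 1 is v_k = −k^2. Adding homogeneous solution A + B k and matching boundaries gives v_k = k (160 − k). Substituting k = 109: v_109 = 109 · 51 = 5559.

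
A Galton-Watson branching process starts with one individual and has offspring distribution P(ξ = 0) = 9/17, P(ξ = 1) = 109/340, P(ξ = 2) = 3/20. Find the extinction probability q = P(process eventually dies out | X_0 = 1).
q = 1

Mean offspring μ = 0·9/17 + 1·109/340 + 2·3/20 = 211/340 ≤ 1. For μ ≤ 1 with offspring not concentrated at 1, the Galton-Watson process goes extinct almost surely, so q = 1.
(Algebraic check: The pgf is f(s) = 9/17 + 109/340·s + 3/20·s². The extinction probability q is the smallest fixed point of f in [0, 1]. Setting s = f(s):
  3/20·s² + (109/340 − 1)·s + 9/17 = 0
  3/20·s² − (9/17 + 3/20)·s + 9/17 = 0
which factors as (s − 1)·(3/20·s − 9/17) = 0, giving roots s = 1 and s = (9/17)/(3/20) = 60/17. Since 60/17 ≥ 1, the smallest root in [0, 1] is s = 1.)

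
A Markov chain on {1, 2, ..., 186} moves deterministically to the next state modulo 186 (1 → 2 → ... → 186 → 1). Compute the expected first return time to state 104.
E[T_104 | X_0 = 104] = 186

The chain cycles deterministically, so starting at state 104 it returns in exactly 186 steps. Equivalently, the stationary distribution is uniform π_j = 1/186 for every state j, so by Kac's formula E[T_104] = 1/π_104 = 186.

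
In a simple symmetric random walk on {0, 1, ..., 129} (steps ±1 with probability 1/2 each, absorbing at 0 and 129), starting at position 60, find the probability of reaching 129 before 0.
P(hit 129 before 0) = 60/129 = 20/43

Let u_k = P(hit 129 before 0 | start at k). Then u_0 = 0, u_129 = 1, and u_k = u_{k-1}/2 + u_{k+1}/2 for 1 ≤ k ≤ 128. This harmonic recurrence is solved by u_k = k/129, giving u_60 = 60/129 = 20/43.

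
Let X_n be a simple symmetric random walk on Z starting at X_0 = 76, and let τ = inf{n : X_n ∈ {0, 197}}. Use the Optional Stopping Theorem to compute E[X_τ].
E[X_τ] = 76

X_n is a martingale and τ is a bounded-mean stopping time (indeed τ is finite a.s. with bounded expectation since the walk is in a bounded region). By the OST, E[X_τ] = E[X_0] = 76. Equivalently: E[X_τ] = 197 · P(hit 197 first) + 0 · P(hit 0 first) = 197 · (76/197) = 76.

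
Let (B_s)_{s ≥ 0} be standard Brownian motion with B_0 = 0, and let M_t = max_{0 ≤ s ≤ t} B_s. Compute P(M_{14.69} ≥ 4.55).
P(M_{14.69} ≥ 4.55) = 2·P(B_{14.69} ≥ 4.55) = 2(1 − Φ(4.55/√14.69)) ≈ 0.2352

By the reflection principle for Brownian motion, P(M_t ≥ a) = 2 · P(B_t ≥ a) for a ≥ 0. Since B_t ~ N(0, t), P(B_t ≥ 4.55) = 1 − Φ(4.55/√t) = 1 − Φ(4.55/√14.69) = 1 − Φ(1.1871). So
  P(M_{14.69} ≥ 4.55) = 2(1 − Φ(1.1871)) ≈ 0.2352.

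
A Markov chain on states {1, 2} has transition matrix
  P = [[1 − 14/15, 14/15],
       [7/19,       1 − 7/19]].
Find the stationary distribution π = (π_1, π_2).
π_1 = 15/53, π_2 = 38/53

Solve πP = π with π_1 + π_2 = 1. From πP = π: π_1 · (1 − 14/15) + π_2 · 7/19 = π_1 ⇒ π_2 · 7/19 = π_1 · 14/15 ⇒ π_2/π_1 = (14/15)/(7/19) = 38/15. Together with π_1 + π_2 = 1:
  π_1 = (7/19)/(14/15 + 7/19) = (7/19)/(371/285) = 15/53,
  π_2 = (14/15)/(14/15 + 7/19) = (14/15)/(371/285) = 38/53.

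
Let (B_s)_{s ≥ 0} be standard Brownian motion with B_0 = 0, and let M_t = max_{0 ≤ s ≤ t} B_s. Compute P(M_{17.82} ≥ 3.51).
P(M_{17.82} ≥ 3.51) = 2·P(B_{17.82} ≥ 3.51) = 2(1 − Φ(3.51/√17.82)) ≈ 0.4057

By the reflection principle for Brownian motion, P(M_t ≥ a) = 2 · P(B_t ≥ a) for a ≥ 0. Since B_t ~ N(0, t), P(B_t ≥ 3.51) = 1 − Φ(3.51/√t) = 1 − Φ(3.51/√17.82) = 1 − Φ(0.8315). So
  P(M_{17.82} ≥ 3.51) = 2(1 − Φ(0.8315)) ≈ 0.4057.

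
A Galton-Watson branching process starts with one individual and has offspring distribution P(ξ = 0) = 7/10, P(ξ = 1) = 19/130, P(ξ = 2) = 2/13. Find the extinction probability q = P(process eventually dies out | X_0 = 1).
q = 1

Mean offspring μ = 0·7/10 + 1·19/130 + 2·2/13 = 59/130 ≤ 1. For μ ≤ 1 with offspring not concentrated at 1, the Galton-Watson process goes extinct almost surely, so q = 1.
(Algebraic check: The pgf is f(s) = 7/10 + 19/130·s + 2/13·s². The extinction probability q is the smallest fixed point of f in [0, 1]. Setting s = f(s):
  2/13·s² + (19/130 − 1)·s + 7/10 = 0
  2/13·s² − (7/10 + 2/13)·s + 7/10 = 0
which factors as (s − 1)·(2/13·s − 7/10) = 0, giving roots s = 1 and s = (7/10)/(2/13) = 91/20. Since 91/20 ≥ 1, the smallest root in [0, 1] is s = 1.)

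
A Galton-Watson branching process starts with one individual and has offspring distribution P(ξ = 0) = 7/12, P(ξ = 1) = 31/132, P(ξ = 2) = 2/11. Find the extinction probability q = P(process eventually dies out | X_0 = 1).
q = 1

Mean offspring μ = 0·7/12 + 1·31/132 + 2·2/11 = 79/132 ≤ 1. For μ ≤ 1 with offspring not concentrated at 1, the Galton-Watson process goes extinct almost surely, so q = 1.
(Algebraic check: The pgf is f(s) = 7/12 + 31/132·s + 2/11·s². The extinction probability q is the smallest fixed point of f in [0, 1]. Setting s = f(s):
  2/11·s² + (31/132 − 1)·s + 7/12 = 0
  2/11·s² − (7/12 + 2/11)·s + 7/12 = 0
which factors as (s − 1)·(2/11·s − 7/12) = 0, giving roots s = 1 and s = (7/12)/(2/11) = 77/24. Since 77/24 ≥ 1, the smallest root in [0, 1] is s = 1.)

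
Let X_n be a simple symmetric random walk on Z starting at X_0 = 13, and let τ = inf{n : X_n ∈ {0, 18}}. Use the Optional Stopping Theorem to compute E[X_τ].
E[X_τ] = 13

X_n is a martingale and τ is a bounded-mean stopping time (indeed τ is finite a.s. with bounded expectation since the walk is in a bounded region). By the OST, E[X_τ] = E[X_0] = 13. Equivalently: E[X_τ] = 18 · P(hit 18 first) + 0 · P(hit 0 first) = 18 · (13/18) = 13.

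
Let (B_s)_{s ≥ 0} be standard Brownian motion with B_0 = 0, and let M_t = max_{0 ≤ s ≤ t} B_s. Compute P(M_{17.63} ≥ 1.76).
P(M_{17.63} ≥ 1.76) = 2·P(B_{17.63} ≥ 1.76) = 2(1 − Φ(1.76/√17.63)) ≈ 0.6751

By the reflection principle for Brownian motion, P(M_t ≥ a) = 2 · P(B_t ≥ a) for a ≥ 0. Since B_t ~ N(0, t), P(B_t ≥ 1.76) = 1 − Φ(1.76/√t) = 1 − Φ(1.76/√17.63) = 1 − Φ(0.4192). So
  P(M_{17.63} ≥ 1.76) = 2(1 − Φ(0.4192)) ≈ 0.6751.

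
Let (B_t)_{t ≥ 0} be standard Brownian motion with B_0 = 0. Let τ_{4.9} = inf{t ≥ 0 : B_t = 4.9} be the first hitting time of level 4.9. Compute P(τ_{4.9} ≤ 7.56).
P(τ_{4.9} ≤ 7.56) = 2(1 − Φ(4.9/√7.56)) = 2(1 − Φ(1.7821)) ≈ 0.0747

By the reflection principle for standard BM, P(τ_b ≤ t) = 2 · P(B_t ≥ b). Since B_t ~ N(0, t), P(B_t ≥ 4.9) = 1 − Φ(4.9/√t) = 1 − Φ(4.9/√7.56) = 1 − Φ(1.7821) ≈ 0.03737. Doubling: P(τ_{4.9} ≤ 7.56) ≈ 2 · 0.03737 = 0.07474 ≈ 0.0747.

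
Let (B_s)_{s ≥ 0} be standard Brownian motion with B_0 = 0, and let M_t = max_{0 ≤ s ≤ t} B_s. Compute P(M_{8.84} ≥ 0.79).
P(M_{8.84} ≥ 0.79) = 2·P(B_{8.84} ≥ 0.79) = 2(1 − Φ(0.79/√8.84)) ≈ 0.7905

By the reflection principle for Brownian motion, P(M_t ≥ a) = 2 · P(B_t ≥ a) for a ≥ 0. Since B_t ~ N(0, t), P(B_t ≥ 0.79) = 1 − Φ(0.79/√t) = 1 − Φ(0.79/√8.84) = 1 − Φ(0.2657). So
  P(M_{8.84} ≥ 0.79) = 2(1 − Φ(0.2657)) ≈ 0.7905.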